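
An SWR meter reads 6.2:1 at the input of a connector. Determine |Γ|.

|Γ| = (S − 1)/(S + 1) = (6.2 − 1)/(6.2 + 1) = 5.2/7.2

|Γ| ≈ 0.722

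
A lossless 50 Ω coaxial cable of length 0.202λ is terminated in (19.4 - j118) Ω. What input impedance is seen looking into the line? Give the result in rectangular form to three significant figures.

βl = 2π × 0.202 = 72.7°
tan(βl) = tan(72.7°) = 3.21
Z_in = Z_0·(Z_L + jZ_0·tanβl)/(Z_0 + jZ_L·tanβl)
     = 50·(19.4 + j42.7)/(429 + j62.4)

Z_in ≈ 2.92 + j4.55 Ω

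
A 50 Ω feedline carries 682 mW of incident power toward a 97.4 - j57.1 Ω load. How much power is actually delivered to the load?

|Γ| = |(47.4 − j57.1)/(147.4 − j57.1)| = 0.469
|Γ|² = 0.22
P_refl = |Γ|²·P_inc = 150 mW, P_del = (1 − |Γ|²)·P_inc = 532 mW

P_delivered ≈ 532 mW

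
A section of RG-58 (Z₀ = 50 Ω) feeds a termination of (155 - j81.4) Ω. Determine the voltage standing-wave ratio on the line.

VSWR ≈ 4.03

Γ = (Z_L − Z_0)/(Z_L + Z_0) = (105 − j81.4)/(205 − j81.4)
|Γ| = 133/221 = 0.602
VSWR = (1 + |Γ|)/(1 − |Γ|) = 1.6/0.398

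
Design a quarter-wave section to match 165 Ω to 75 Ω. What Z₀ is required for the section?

Z_qwt ≈ 111 Ω

Z_qwt = √(Z_0·R_L) = √(75 × 165) = √12380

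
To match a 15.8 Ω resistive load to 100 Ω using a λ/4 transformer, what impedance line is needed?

Z_qwt ≈ 39.7 Ω

Z_qwt = √(Z_0·R_L) = √(100 × 15.8) = √1580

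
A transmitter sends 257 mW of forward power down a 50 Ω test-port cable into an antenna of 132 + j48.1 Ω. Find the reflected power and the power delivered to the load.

|Γ| = |(82 + j48.1)/(182 + j48.1)| = 0.505
|Γ|² = 0.255
P_refl = |Γ|²·P_inc = 65.5 mW, P_del = (1 − |Γ|²)·P_inc = 191 mW

P_reflected ≈ 65.5 mW; P_delivered ≈ 191 mW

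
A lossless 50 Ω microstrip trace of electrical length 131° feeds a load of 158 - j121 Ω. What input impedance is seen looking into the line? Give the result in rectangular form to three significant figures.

Z_in ≈ 22.4 + j54.5 Ω

tan(βl) = tan(131°) = -1.15
Z_in = Z_0·(Z_L + jZ_0·tanβl)/(Z_0 + jZ_L·tanβl)
     = 50·(158 − j179)/(-89.2 − j182)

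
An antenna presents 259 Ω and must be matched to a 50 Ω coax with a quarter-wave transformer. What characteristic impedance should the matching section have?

Z_qwt = √(Z_0·R_L) = √(50 × 259) = √12950

Z_qwt ≈ 114 Ω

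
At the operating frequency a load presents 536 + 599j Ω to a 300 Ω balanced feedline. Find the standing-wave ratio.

Γ = (Z_L − Z_0)/(Z_L + Z_0) = (236 + j599)/(836 + j599)
|Γ| = 644/1030 = 0.626
VSWR = (1 + |Γ|)/(1 − |Γ|) = 1.63/0.374

VSWR ≈ 4.35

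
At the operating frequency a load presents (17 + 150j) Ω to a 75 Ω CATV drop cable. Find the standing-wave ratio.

VSWR ≈ 22.2

Γ = (Z_L − Z_0)/(Z_L + Z_0) = (-58 + j150)/(92 + j150)
|Γ| = 161/176 = 0.914
VSWR = (1 + |Γ|)/(1 − |Γ|) = 1.91/0.0861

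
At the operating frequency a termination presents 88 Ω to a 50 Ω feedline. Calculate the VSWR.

VSWR ≈ 1.76

Γ = (88 − 50)/(88 + 50) = 0.275
VSWR = (1 + 0.275)/(1 − 0.275)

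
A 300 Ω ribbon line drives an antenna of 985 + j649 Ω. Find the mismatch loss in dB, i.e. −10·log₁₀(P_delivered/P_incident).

mismatch loss ≈ 2.44 dB

Γ = (685 + j649)/(1285 + j649), |Γ| = 0.655
|Γ|² = 0.43, so P_del/P_inc = 1 − |Γ|² = 0.57
ML = −10·log₁₀(1 − |Γ|²)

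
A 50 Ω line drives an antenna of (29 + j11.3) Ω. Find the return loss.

Γ = (-21 + j11.3)/(79 + j11.3), |Γ| = 0.299
RL = −20·log₁₀|Γ| = −20·log₁₀(0.299)

RL ≈ 10.5 dB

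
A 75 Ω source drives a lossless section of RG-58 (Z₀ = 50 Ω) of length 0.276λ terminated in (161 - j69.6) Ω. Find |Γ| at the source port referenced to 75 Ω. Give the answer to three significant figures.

|Γ| ≈ 0.695

βl = 2π × 0.276 = 99.4°
tan(βl) = -6.07
Z_in = Z_0·(Z_L + jZ_0·tanβl)/(Z_0 + jZ_L·tanβl) = 13.9 + j13.5 Ω
Γ_s = (Z_in − Z_s)/(Z_in + Z_s) = (-61.1 + j13.5)/(88.9 + j13.5), |Γ_s| = 0.695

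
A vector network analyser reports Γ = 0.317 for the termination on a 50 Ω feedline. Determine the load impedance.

Z_L = Z_0·(1 + Γ)/(1 − Γ) = 50·(1.32)/(0.683)

Z_L ≈ 96.4 Ω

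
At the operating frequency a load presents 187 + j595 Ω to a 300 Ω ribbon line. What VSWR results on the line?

VSWR ≈ 8.42

Γ = (Z_L − Z_0)/(Z_L + Z_0) = (-113 + j595)/(487 + j595)
|Γ| = 606/769 = 0.788
VSWR = (1 + |Γ|)/(1 − |Γ|) = 1.79/0.212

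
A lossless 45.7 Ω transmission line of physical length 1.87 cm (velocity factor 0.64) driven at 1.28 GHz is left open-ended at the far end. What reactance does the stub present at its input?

λ = v/f = 0.64·c / 1.28 GHz = 0.15 m
βl = 2π·l/λ = 2π × 0.125 = 44.9°
tan(βl) = 0.996
For an open-ended stub, Z_in = −jZ_0·cot(βl) = −jZ_0/tan(βl)

X_in ≈ -45.9 Ω (capacitive)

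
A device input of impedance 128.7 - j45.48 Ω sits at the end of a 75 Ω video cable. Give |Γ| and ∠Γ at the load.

Γ = (Z_L − Z_0)/(Z_L + Z_0) = (53.7 − j45.48)/(203.7 − j45.48)
|Γ| = 70.4/209 = 0.337

Γ ≈ 0.337 ∠ -27.7°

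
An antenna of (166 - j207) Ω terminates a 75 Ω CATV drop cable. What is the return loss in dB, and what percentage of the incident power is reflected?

RL ≈ 2.95 dB; 50.7% of incident power reflected

Γ = (91 − j207)/(241 − j207), |Γ| = 0.712
RL = −20·log₁₀(0.712) = 2.95 dB
P_refl/P_inc = |Γ|² = 0.507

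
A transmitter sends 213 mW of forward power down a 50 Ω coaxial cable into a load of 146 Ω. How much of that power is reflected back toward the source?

P_reflected ≈ 51.1 mW

Γ = (146 − 50)/(146 + 50) = 0.49
|Γ|² = 0.24
P_refl = |Γ|²·P_inc = 51.1 mW, P_del = (1 − |Γ|²)·P_inc = 162 mW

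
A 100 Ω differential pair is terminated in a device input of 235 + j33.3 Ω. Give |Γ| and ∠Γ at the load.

Γ = (Z_L − Z_0)/(Z_L + Z_0) = (135 + j33.3)/(335 + j33.3)
|Γ| = 139/337 = 0.413

Γ ≈ 0.413 ∠ 8.18°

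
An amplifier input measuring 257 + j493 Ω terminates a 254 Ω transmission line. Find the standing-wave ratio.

VSWR ≈ 5.54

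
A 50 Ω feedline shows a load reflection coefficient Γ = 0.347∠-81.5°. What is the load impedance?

Z_L = Z_0·(1 + Γ)/(1 − Γ) = 50·(1.05 − j0.343)/(0.949 + j0.343)

Z_L ≈ 43.2 − j33.7 Ω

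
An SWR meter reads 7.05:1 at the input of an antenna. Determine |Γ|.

|Γ| ≈ 0.752

|Γ| = (S − 1)/(S + 1) = (7.05 − 1)/(7.05 + 1) = 6.05/8.05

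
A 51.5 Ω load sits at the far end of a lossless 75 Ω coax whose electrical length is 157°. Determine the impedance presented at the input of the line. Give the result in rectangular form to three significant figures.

tan(βl) = tan(157°) = -0.424
Z_in = Z_0·(Z_L + jZ_0·tanβl)/(Z_0 + jZ_L·tanβl)
     = 75·(51.5 − j31.8)/(75 − j21.9)

Z_in ≈ 56 − j15.5 Ω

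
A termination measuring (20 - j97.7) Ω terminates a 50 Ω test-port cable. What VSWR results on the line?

VSWR ≈ 12.4

Γ = (Z_L − Z_0)/(Z_L + Z_0) = (-30 − j97.7)/(70 − j97.7)
|Γ| = 102/120 = 0.85
VSWR = (1 + |Γ|)/(1 − |Γ|) = 1.85/0.15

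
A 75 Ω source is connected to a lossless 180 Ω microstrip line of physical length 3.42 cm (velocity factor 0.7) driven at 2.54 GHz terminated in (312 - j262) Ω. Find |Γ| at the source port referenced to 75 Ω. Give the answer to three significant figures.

|Γ| ≈ 0.762

λ = v/f = 0.7·c / 2.54 GHz = 0.0827 m
βl = 2π·l/λ = 2π × 0.414 = 149°
tan(βl) = -0.603
Z_in = Z_0·(Z_L + jZ_0·tanβl)/(Z_0 + jZ_L·tanβl) = 384 + j254 Ω
Γ_s = (Z_in − Z_s)/(Z_in + Z_s) = (309 + j254)/(459 + j254), |Γ_s| = 0.762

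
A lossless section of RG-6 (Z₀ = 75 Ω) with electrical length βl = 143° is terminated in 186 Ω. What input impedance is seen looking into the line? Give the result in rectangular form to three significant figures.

tan(βl) = tan(143°) = -0.754
Z_in = Z_0·(Z_L + jZ_0·tanβl)/(Z_0 + jZ_L·tanβl)
     = 75·(186 − j56.5)/(75 − j140)

Z_in ≈ 64.9 + j64.8 Ω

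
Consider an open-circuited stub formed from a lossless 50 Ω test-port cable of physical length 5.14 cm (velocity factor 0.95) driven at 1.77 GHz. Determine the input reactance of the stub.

X_in ≈ 23.2 Ω (inductive)

λ = v/f = 0.95·c / 1.77 GHz = 0.161 m
βl = 2π·l/λ = 2π × 0.319 = 115°
tan(βl) = -2.15
For an open-circuited stub, Z_in = −jZ_0·cot(βl) = −jZ_0/tan(βl)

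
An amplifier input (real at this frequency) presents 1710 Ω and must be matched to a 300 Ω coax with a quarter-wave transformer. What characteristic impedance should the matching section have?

Z_qwt ≈ 716 Ω

Z_qwt = √(Z_0·R_L) = √(300 × 1710) = √513000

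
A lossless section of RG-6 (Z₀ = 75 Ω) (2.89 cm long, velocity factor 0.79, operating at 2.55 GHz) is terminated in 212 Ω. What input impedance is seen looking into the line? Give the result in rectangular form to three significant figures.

Z_in ≈ 30.2 + j25.9 Ω

λ = v/f = 0.79·c / 2.55 GHz = 0.0929 m
βl = 2π·l/λ = 2π × 0.311 = 112°
tan(βl) = tan(112°) = -2.48
Z_in = Z_0·(Z_L + jZ_0·tanβl)/(Z_0 + jZ_L·tanβl)
     = 75·(212 − j186)/(75 − j526)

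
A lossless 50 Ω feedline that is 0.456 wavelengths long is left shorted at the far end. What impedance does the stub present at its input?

Z_in ≈ −j14.2 Ω

βl = 2π × 0.456 = 164°
tan(βl) = -0.284
For a shorted stub, Z_in = jZ_0·tan(βl)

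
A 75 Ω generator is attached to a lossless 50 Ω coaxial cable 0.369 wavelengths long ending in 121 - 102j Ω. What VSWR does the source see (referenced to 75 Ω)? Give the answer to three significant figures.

VSWR ≈ 4.11

βl = 2π × 0.369 = 133°
tan(βl) = -1.08
Z_in = Z_0·(Z_L + jZ_0·tanβl)/(Z_0 + jZ_L·tanβl) = 31.7 + j61 Ω
Γ_s = (Z_in − Z_s)/(Z_in + Z_s) = (-43.3 + j61)/(107 + j61), |Γ_s| = 0.608
VSWR = (1 + |Γ_s|)/(1 − |Γ_s|)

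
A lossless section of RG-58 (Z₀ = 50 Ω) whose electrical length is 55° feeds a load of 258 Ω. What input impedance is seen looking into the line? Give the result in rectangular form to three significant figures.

Z_in ≈ 14.2 − j33.1 Ω

tan(βl) = tan(55°) = 1.43
Z_in = Z_0·(Z_L + jZ_0·tanβl)/(Z_0 + jZ_L·tanβl)
     = 50·(258 + j71.4)/(50 + j368)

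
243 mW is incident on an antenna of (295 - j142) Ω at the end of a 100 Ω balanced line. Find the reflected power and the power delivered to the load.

P_reflected ≈ 80.3 mW; P_delivered ≈ 163 mW

|Γ| = |(195 − j142)/(395 − j142)| = 0.575
|Γ|² = 0.33
P_refl = |Γ|²·P_inc = 80.3 mW, P_del = (1 − |Γ|²)·P_inc = 163 mW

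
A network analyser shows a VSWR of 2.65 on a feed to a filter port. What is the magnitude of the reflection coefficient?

|Γ| ≈ 0.452

|Γ| = (S − 1)/(S + 1) = (2.65 − 1)/(2.65 + 1) = 1.65/3.65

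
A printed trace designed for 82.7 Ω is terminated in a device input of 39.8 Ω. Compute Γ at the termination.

Γ = (Z_L − Z_0)/(Z_L + Z_0) = (39.8 − 82.7)/(39.8 + 82.7) = -42.9/122.5

Γ = -0.35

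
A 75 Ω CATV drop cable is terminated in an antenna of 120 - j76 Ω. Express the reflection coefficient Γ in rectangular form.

Γ ≈ 0.332 − j0.26

Γ = (Z_L − Z_0)/(Z_L + Z_0) = (45 − j76)/(195 − j76)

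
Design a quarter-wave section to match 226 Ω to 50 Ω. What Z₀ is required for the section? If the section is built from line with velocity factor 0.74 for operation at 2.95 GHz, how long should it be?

Z_qwt ≈ 106 Ω; length ≈ 1.88 cm

Z_qwt = √(Z_0·R_L) = √(50 × 226) = √11300
λ = 0.74·c/f = 0.0753 m, so l = λ/4 = 0.0188 m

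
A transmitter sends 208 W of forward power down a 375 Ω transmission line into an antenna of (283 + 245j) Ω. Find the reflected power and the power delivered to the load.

P_reflected ≈ 28.9 W; P_delivered ≈ 179 W

|Γ| = |(-92 + j245)/(658 + j245)| = 0.373
|Γ|² = 0.139
P_refl = |Γ|²·P_inc = 28.9 W, P_del = (1 − |Γ|²)·P_inc = 179 W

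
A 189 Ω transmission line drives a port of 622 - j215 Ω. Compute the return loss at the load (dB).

RL ≈ 4.79 dB

Γ = (433 − j215)/(811 − j215), |Γ| = 0.576
RL = −20·log₁₀|Γ| = −20·log₁₀(0.576)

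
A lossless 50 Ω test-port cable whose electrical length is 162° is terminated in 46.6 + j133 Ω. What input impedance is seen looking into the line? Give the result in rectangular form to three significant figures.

Z_in ≈ 14.4 + j65 Ω

tan(βl) = tan(162°) = -0.325
Z_in = Z_0·(Z_L + jZ_0·tanβl)/(Z_0 + jZ_L·tanβl)
     = 50·(46.6 + j117)/(93.2 − j15.1)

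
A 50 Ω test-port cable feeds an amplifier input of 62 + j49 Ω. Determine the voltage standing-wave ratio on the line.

VSWR ≈ 2.41

Γ = (Z_L − Z_0)/(Z_L + Z_0) = (12 + j49)/(112 + j49)
|Γ| = 50.4/122 = 0.413
VSWR = (1 + |Γ|)/(1 − |Γ|) = 1.41/0.587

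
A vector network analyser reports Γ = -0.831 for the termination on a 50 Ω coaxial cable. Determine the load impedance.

Z_L ≈ 4.61 Ω

Z_L = Z_0·(1 + Γ)/(1 − Γ) = 50·(0.169)/(1.83)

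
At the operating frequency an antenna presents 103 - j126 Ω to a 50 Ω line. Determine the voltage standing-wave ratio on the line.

VSWR ≈ 5.44

Γ = (Z_L − Z_0)/(Z_L + Z_0) = (53 − j126)/(153 − j126)
|Γ| = 137/198 = 0.69
VSWR = (1 + |Γ|)/(1 − |Γ|) = 1.69/0.31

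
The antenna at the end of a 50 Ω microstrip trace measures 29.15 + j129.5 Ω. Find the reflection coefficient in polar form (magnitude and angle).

Γ = (Z_L − Z_0)/(Z_L + Z_0) = (-20.85 + j129.5)/(79.15 + j129.5)
|Γ| = 131/152 = 0.864

Γ ≈ 0.864 ∠ 40.6°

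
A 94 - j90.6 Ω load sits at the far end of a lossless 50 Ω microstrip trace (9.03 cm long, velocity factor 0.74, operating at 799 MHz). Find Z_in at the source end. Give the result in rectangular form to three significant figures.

Z_in ≈ 22.6 + j41.2 Ω

λ = v/f = 0.74·c / 799 MHz = 0.278 m
βl = 2π·l/λ = 2π × 0.325 = 117°
tan(βl) = tan(117°) = -1.96
Z_in = Z_0·(Z_L + jZ_0·tanβl)/(Z_0 + jZ_L·tanβl)
     = 50·(94 − j189)/(-128 − j184)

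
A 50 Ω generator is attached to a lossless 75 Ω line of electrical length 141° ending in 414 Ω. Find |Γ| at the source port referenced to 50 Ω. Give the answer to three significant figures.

tan(βl) = -0.81
Z_in = Z_0·(Z_L + jZ_0·tanβl)/(Z_0 + jZ_L·tanβl) = 32.7 + j85.3 Ω
Γ_s = (Z_in − Z_s)/(Z_in + Z_s) = (-17.3 + j85.3)/(82.7 + j85.3), |Γ_s| = 0.733

|Γ| ≈ 0.733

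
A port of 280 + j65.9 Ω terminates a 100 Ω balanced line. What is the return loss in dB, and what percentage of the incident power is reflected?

RL ≈ 6.07 dB; 24.7% of incident power reflected

Γ = (180 + j65.9)/(380 + j65.9), |Γ| = 0.497
RL = −20·log₁₀(0.497) = 6.07 dB
P_refl/P_inc = |Γ|² = 0.247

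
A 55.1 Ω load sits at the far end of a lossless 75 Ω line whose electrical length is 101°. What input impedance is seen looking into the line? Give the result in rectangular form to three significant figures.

tan(βl) = tan(101°) = -5.14
Z_in = Z_0·(Z_L + jZ_0·tanβl)/(Z_0 + jZ_L·tanβl)
     = 75·(55.1 − j386)/(75 − j283)

Z_in ≈ 99 − j11.6 Ω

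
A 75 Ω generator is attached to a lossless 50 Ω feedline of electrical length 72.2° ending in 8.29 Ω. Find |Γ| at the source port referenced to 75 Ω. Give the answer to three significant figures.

tan(βl) = 3.11
Z_in = Z_0·(Z_L + jZ_0·tanβl)/(Z_0 + jZ_L·tanβl) = 70 + j120 Ω
Γ_s = (Z_in − Z_s)/(Z_in + Z_s) = (-4.97 + j120)/(145 + j120), |Γ_s| = 0.637

|Γ| ≈ 0.637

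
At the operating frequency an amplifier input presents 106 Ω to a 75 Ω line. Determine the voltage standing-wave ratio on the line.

VSWR ≈ 1.41

For a purely resistive load, VSWR = R_L/Z_0 or Z_0/R_L (whichever > 1) = 106/75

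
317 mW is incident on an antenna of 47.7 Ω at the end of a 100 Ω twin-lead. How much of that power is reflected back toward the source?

P_reflected ≈ 39.7 mW

Γ = (47.7 − 100)/(47.7 + 100) = -0.354
|Γ|² = 0.125
P_refl = |Γ|²·P_inc = 39.7 mW, P_del = (1 − |Γ|²)·P_inc = 277 mW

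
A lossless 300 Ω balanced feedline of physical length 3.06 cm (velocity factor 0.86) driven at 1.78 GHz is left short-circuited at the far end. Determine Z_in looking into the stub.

Z_in ≈ +j1200 Ω

λ = v/f = 0.86·c / 1.78 GHz = 0.145 m
βl = 2π·l/λ = 2π × 0.211 = 76°
tan(βl) = 4.01
For a short-circuited stub, Z_in = jZ_0·tan(βl)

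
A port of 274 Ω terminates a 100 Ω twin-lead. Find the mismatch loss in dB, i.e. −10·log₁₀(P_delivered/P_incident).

mismatch loss ≈ 1.06 dB

Γ = (274 − 100)/(274 + 100) = 0.465
|Γ|² = 0.216, so P_del/P_inc = 1 − |Γ|² = 0.784
ML = −10·log₁₀(1 − |Γ|²)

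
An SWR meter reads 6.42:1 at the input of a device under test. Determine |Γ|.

|Γ| ≈ 0.73

|Γ| = (S − 1)/(S + 1) = (6.42 − 1)/(6.42 + 1) = 5.42/7.42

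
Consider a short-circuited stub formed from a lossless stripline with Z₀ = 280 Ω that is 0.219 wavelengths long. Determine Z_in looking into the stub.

Z_in ≈ +j1420 Ω

βl = 2π × 0.219 = 78.8°
tan(βl) = 5.07
For a short-circuited stub, Z_in = jZ_0·tan(βl)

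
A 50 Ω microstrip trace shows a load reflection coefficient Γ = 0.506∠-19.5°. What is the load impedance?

Z_L = Z_0·(1 + Γ)/(1 − Γ) = 50·(1.48 − j0.169)/(0.523 + j0.169)

Z_L ≈ 123 − j55.9 Ω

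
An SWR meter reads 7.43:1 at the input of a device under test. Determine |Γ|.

|Γ| = (S − 1)/(S + 1) = (7.43 − 1)/(7.43 + 1) = 6.43/8.43

|Γ| ≈ 0.763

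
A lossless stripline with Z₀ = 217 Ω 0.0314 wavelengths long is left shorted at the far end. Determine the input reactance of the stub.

βl = 2π × 0.0314 = 11.3°
tan(βl) = 0.2
For a shorted stub, Z_in = jZ_0·tan(βl)

X_in ≈ 43.4 Ω (inductive)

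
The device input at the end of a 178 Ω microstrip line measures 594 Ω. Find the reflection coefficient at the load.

Γ = (Z_L − Z_0)/(Z_L + Z_0) = (594 − 178)/(594 + 178) = 416/772

Γ = 0.539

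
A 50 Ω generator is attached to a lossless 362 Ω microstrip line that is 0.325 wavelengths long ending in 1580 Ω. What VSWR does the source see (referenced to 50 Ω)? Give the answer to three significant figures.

VSWR ≈ 8.19

βl = 2π × 0.325 = 117°
tan(βl) = -1.96
Z_in = Z_0·(Z_L + jZ_0·tanβl)/(Z_0 + jZ_L·tanβl) = 103 + j172 Ω
Γ_s = (Z_in − Z_s)/(Z_in + Z_s) = (53.1 + j172)/(153 + j172), |Γ_s| = 0.782
VSWR = (1 + |Γ_s|)/(1 − |Γ_s|)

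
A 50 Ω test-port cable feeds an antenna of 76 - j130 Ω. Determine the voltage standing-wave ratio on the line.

Γ = (Z_L − Z_0)/(Z_L + Z_0) = (26 − j130)/(126 − j130)
|Γ| = 133/181 = 0.732
VSWR = (1 + |Γ|)/(1 − |Γ|) = 1.73/0.268

VSWR ≈ 6.47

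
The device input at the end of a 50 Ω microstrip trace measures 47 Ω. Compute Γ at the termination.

Γ = (Z_L − Z_0)/(Z_L + Z_0) = (47 − 50)/(47 + 50) = -3/97

Γ = -0.0309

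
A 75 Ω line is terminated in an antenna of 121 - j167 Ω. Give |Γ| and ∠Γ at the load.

Γ ≈ 0.673 ∠ -34.2°

Γ = (Z_L − Z_0)/(Z_L + Z_0) = (46 − j167)/(196 − j167)
|Γ| = 173/257 = 0.673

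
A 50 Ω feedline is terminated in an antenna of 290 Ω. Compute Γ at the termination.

Γ = 0.706

Γ = (Z_L − Z_0)/(Z_L + Z_0) = (290 − 50)/(290 + 50) = 240/340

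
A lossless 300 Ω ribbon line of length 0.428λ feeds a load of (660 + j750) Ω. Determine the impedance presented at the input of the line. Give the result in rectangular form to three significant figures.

Z_in ≈ 135 + j338 Ω

βl = 2π × 0.428 = 154°
tan(βl) = tan(154°) = -0.486
Z_in = Z_0·(Z_L + jZ_0·tanβl)/(Z_0 + jZ_L·tanβl)
     = 300·(660 + j604)/(665 − j321)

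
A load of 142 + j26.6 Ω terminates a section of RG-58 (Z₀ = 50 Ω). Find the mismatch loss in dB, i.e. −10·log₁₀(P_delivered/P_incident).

mismatch loss ≈ 1.22 dB

Γ = (92 + j26.6)/(192 + j26.6), |Γ| = 0.494
|Γ|² = 0.244, so P_del/P_inc = 1 − |Γ|² = 0.756
ML = −10·log₁₀(1 − |Γ|²)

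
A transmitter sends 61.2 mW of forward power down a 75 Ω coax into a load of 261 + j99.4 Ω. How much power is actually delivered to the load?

|Γ| = |(186 + j99.4)/(336 + j99.4)| = 0.602
|Γ|² = 0.362
P_refl = |Γ|²·P_inc = 22.2 mW, P_del = (1 − |Γ|²)·P_inc = 39 mW

P_delivered ≈ 39 mW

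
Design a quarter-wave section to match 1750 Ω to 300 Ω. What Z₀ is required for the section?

Z_qwt = √(Z_0·R_L) = √(300 × 1750) = √525000

Z_qwt ≈ 725 Ω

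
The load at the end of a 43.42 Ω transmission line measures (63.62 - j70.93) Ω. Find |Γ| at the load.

Γ = (Z_L − Z_0)/(Z_L + Z_0) = (20.2 − j70.93)/(107 − j70.93)
|Γ| = 73.8/128

|Γ| ≈ 0.574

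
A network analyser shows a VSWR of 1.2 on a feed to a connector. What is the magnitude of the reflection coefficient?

|Γ| = (S − 1)/(S + 1) = (1.2 − 1)/(1.2 + 1) = 0.2/2.2

|Γ| ≈ 0.0909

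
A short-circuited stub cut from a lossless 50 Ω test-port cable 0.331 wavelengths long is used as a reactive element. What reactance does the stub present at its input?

X_in ≈ -89.6 Ω (capacitive)

βl = 2π × 0.331 = 119°
tan(βl) = -1.79
For a short-circuited stub, Z_in = jZ_0·tan(βl)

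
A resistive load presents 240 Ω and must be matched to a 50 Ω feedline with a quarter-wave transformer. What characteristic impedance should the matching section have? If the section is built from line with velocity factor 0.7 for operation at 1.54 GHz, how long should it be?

Z_qwt ≈ 110 Ω; length ≈ 3.41 cm

Z_qwt = √(Z_0·R_L) = √(50 × 240) = √12000
λ = 0.7·c/f = 0.136 m, so l = λ/4 = 0.0341 m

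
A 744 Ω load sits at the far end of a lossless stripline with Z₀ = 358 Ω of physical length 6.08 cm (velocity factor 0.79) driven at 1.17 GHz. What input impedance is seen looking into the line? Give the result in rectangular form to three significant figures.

Z_in ≈ 186 + j87.5 Ω

λ = v/f = 0.79·c / 1.17 GHz = 0.203 m
βl = 2π·l/λ = 2π × 0.3 = 108°
tan(βl) = tan(108°) = -3.07
Z_in = Z_0·(Z_L + jZ_0·tanβl)/(Z_0 + jZ_L·tanβl)
     = 358·(744 − j1100)/(358 − j2280)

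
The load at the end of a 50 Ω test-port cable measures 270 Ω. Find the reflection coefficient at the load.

Γ = (Z_L − Z_0)/(Z_L + Z_0) = (270 − 50)/(270 + 50) = 220/320

Γ = 0.688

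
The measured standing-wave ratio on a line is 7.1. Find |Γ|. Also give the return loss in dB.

|Γ| = (S − 1)/(S + 1) = (7.1 − 1)/(7.1 + 1) = 6.1/8.1
RL = −20·log₁₀|Γ| = −20·log₁₀(0.753)

|Γ| ≈ 0.753; return loss ≈ 2.46 dB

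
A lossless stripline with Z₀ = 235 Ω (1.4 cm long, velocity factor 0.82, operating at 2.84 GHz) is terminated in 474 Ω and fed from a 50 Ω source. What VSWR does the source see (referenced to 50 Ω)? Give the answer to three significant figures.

λ = v/f = 0.82·c / 2.84 GHz = 0.0866 m
βl = 2π·l/λ = 2π × 0.162 = 58.2°
tan(βl) = 1.61
Z_in = Z_0·(Z_L + jZ_0·tanβl)/(Z_0 + jZ_L·tanβl) = 147 − j100 Ω
Γ_s = (Z_in − Z_s)/(Z_in + Z_s) = (97.4 − j100)/(197 − j100), |Γ_s| = 0.632
VSWR = (1 + |Γ_s|)/(1 − |Γ_s|)

VSWR ≈ 4.43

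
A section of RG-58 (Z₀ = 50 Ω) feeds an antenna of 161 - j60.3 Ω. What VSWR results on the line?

VSWR ≈ 3.71

Γ = (Z_L − Z_0)/(Z_L + Z_0) = (111 − j60.3)/(211 − j60.3)
|Γ| = 126/219 = 0.576
VSWR = (1 + |Γ|)/(1 − |Γ|) = 1.58/0.424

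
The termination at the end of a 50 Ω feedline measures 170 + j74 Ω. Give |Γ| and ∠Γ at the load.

Γ ≈ 0.607 ∠ 13.1°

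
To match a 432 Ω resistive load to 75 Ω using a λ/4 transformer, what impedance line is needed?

Z_qwt ≈ 180 Ω

Z_qwt = √(Z_0·R_L) = √(75 × 432) = √32400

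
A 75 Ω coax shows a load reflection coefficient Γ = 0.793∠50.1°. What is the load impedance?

Z_L ≈ 45.5 + j149 Ω

Z_L = Z_0·(1 + Γ)/(1 − Γ) = 75·(1.51 + j0.608)/(0.491 − j0.608)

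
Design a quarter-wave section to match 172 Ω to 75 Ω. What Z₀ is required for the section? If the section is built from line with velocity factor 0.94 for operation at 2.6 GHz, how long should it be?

Z_qwt ≈ 114 Ω; length ≈ 2.71 cm

Z_qwt = √(Z_0·R_L) = √(75 × 172) = √12900
λ = 0.94·c/f = 0.108 m, so l = λ/4 = 0.0271 m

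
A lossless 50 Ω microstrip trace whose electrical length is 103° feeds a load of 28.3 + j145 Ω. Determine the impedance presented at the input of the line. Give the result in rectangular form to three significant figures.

tan(βl) = tan(103°) = -4.33
Z_in = Z_0·(Z_L + jZ_0·tanβl)/(Z_0 + jZ_L·tanβl)
     = 50·(28.3 − j71.6)/(678 − j123)

Z_in ≈ 2.94 − j4.75 Ω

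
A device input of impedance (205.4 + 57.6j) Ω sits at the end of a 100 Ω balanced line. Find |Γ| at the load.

Γ = (Z_L − Z_0)/(Z_L + Z_0) = (105.4 + j57.6)/(305.4 + j57.6)
|Γ| = 120/311

|Γ| ≈ 0.386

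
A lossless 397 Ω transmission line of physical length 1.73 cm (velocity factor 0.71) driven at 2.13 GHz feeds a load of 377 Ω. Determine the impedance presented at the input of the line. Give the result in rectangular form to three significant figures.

λ = v/f = 0.71·c / 2.13 GHz = 0.1 m
βl = 2π·l/λ = 2π × 0.173 = 62.3°
tan(βl) = tan(62.3°) = 1.9
Z_in = Z_0·(Z_L + jZ_0·tanβl)/(Z_0 + jZ_L·tanβl)
     = 397·(377 + j756)/(397 + j717)

Z_in ≈ 408 + j17.4 Ω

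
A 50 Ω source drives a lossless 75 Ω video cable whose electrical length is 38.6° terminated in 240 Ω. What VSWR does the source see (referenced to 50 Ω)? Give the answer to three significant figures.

VSWR ≈ 3.81

tan(βl) = 0.798
Z_in = Z_0·(Z_L + jZ_0·tanβl)/(Z_0 + jZ_L·tanβl) = 52.2 − j73.5 Ω
Γ_s = (Z_in − Z_s)/(Z_in + Z_s) = (2.21 − j73.5)/(102 − j73.5), |Γ_s| = 0.584
VSWR = (1 + |Γ_s|)/(1 − |Γ_s|)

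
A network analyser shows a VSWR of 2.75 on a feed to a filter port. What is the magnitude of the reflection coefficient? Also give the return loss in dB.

|Γ| ≈ 0.467; return loss ≈ 6.62 dB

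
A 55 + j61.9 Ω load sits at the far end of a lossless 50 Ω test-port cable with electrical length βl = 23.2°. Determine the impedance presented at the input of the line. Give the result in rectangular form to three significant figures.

Z_in ≈ 147 + j29.8 Ω

tan(βl) = tan(23.2°) = 0.429
Z_in = Z_0·(Z_L + jZ_0·tanβl)/(Z_0 + jZ_L·tanβl)
     = 50·(55 + j83.3)/(23.5 + j23.6)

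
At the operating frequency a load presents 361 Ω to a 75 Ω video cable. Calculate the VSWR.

For a purely resistive load, VSWR = R_L/Z_0 or Z_0/R_L (whichever > 1) = 361/75

VSWR ≈ 4.81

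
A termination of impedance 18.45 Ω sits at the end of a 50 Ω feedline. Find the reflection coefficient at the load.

Γ = (Z_L − Z_0)/(Z_L + Z_0) = (18.45 − 50)/(18.45 + 50) = -31.55/68.45

Γ = -0.461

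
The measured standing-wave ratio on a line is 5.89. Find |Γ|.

|Γ| ≈ 0.71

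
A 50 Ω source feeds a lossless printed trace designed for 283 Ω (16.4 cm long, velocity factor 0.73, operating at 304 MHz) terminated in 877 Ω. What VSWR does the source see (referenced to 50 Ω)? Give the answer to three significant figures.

VSWR ≈ 2.22

λ = v/f = 0.73·c / 304 MHz = 0.72 m
βl = 2π·l/λ = 2π × 0.228 = 82°
tan(βl) = 7.08
Z_in = Z_0·(Z_L + jZ_0·tanβl)/(Z_0 + jZ_L·tanβl) = 93 − j35.8 Ω
Γ_s = (Z_in − Z_s)/(Z_in + Z_s) = (43 − j35.8)/(143 − j35.8), |Γ_s| = 0.379
VSWR = (1 + |Γ_s|)/(1 − |Γ_s|)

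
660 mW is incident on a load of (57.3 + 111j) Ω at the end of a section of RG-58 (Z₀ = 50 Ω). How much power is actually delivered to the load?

P_delivered ≈ 317 mW

|Γ| = |(7.3 + j111)/(107.3 + j111)| = 0.721
|Γ|² = 0.519
P_refl = |Γ|²·P_inc = 343 mW, P_del = (1 − |Γ|²)·P_inc = 317 mW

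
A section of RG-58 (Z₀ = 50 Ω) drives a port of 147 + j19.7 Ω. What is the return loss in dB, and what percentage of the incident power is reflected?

Γ = (97 + j19.7)/(197 + j19.7), |Γ| = 0.5
RL = −20·log₁₀(0.5) = 6.02 dB
P_refl/P_inc = |Γ|² = 0.25

RL ≈ 6.02 dB; 25% of incident power reflected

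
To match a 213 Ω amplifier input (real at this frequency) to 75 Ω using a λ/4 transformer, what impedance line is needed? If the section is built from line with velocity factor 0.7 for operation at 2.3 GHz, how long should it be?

Z_qwt = √(Z_0·R_L) = √(75 × 213) = √15980
λ = 0.7·c/f = 0.0913 m, so l = λ/4 = 0.0228 m

Z_qwt ≈ 126 Ω; length ≈ 2.28 cm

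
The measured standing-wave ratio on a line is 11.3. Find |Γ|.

|Γ| ≈ 0.837

|Γ| = (S − 1)/(S + 1) = (11.3 − 1)/(11.3 + 1) = 10.3/12.3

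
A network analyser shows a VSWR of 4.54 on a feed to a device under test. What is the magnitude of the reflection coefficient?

|Γ| ≈ 0.639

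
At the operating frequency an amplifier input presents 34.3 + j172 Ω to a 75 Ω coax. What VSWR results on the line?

VSWR ≈ 14.1

Γ = (Z_L − Z_0)/(Z_L + Z_0) = (-40.7 + j172)/(109.3 + j172)
|Γ| = 177/204 = 0.867
VSWR = (1 + |Γ|)/(1 − |Γ|) = 1.87/0.133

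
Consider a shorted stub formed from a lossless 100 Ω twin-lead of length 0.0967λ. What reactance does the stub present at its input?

βl = 2π × 0.0967 = 34.8°
tan(βl) = 0.695
For a shorted stub, Z_in = jZ_0·tan(βl)

X_in ≈ 69.5 Ω (inductive)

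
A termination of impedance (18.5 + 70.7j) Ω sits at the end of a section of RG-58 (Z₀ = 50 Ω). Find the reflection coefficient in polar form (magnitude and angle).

Γ = (Z_L − Z_0)/(Z_L + Z_0) = (-31.5 + j70.7)/(68.5 + j70.7)
|Γ| = 77.4/98.4 = 0.786

Γ ≈ 0.786 ∠ 68.1°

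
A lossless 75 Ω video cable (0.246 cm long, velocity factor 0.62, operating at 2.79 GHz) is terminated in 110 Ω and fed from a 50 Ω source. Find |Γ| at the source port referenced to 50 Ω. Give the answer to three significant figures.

|Γ| ≈ 0.366

λ = v/f = 0.62·c / 2.79 GHz = 0.0667 m
βl = 2π·l/λ = 2π × 0.0369 = 13.3°
tan(βl) = 0.236
Z_in = Z_0·(Z_L + jZ_0·tanβl)/(Z_0 + jZ_L·tanβl) = 104 − j18.2 Ω
Γ_s = (Z_in − Z_s)/(Z_in + Z_s) = (53.7 − j18.2)/(154 − j18.2), |Γ_s| = 0.366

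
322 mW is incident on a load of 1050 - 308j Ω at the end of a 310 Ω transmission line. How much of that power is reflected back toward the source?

|Γ| = |(740 − j308)/(1360 − j308)| = 0.575
|Γ|² = 0.33
P_refl = |Γ|²·P_inc = 106 mW, P_del = (1 − |Γ|²)·P_inc = 216 mW

P_reflected ≈ 106 mW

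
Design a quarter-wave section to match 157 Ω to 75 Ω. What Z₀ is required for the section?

Z_qwt ≈ 109 Ω

Z_qwt = √(Z_0·R_L) = √(75 × 157) = √11780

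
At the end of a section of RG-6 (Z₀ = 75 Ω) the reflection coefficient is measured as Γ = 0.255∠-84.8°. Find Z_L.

Z_L = Z_0·(1 + Γ)/(1 − Γ) = 75·(1.02 − j0.254)/(0.977 + j0.254)

Z_L ≈ 68.8 − j37.4 Ω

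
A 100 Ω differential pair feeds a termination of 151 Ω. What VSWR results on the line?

Γ = (151 − 100)/(151 + 100) = 0.203
VSWR = (1 + 0.203)/(1 − 0.203)

VSWR ≈ 1.51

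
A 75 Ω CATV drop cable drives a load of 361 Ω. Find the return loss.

Γ = (361 − 75)/(361 + 75) = 0.656
RL = −20·log₁₀|Γ| = −20·log₁₀(0.656)

RL ≈ 3.66 dB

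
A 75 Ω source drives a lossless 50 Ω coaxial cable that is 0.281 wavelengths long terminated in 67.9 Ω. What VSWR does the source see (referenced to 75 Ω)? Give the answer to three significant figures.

βl = 2π × 0.281 = 101°
tan(βl) = -5.07
Z_in = Z_0·(Z_L + jZ_0·tanβl)/(Z_0 + jZ_L·tanβl) = 37.5 + j4.42 Ω
Γ_s = (Z_in − Z_s)/(Z_in + Z_s) = (-37.5 + j4.42)/(112 + j4.42), |Γ_s| = 0.336
VSWR = (1 + |Γ_s|)/(1 − |Γ_s|)

VSWR ≈ 2.01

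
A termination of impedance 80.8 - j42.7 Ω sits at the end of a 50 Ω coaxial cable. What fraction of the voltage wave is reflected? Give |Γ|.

|Γ| ≈ 0.383

Γ = (Z_L − Z_0)/(Z_L + Z_0) = (30.8 − j42.7)/(130.8 − j42.7)
|Γ| = 52.6/138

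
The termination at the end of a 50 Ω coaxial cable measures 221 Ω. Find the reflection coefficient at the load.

Γ = 0.631

Γ = (Z_L − Z_0)/(Z_L + Z_0) = (221 − 50)/(221 + 50) = 171/271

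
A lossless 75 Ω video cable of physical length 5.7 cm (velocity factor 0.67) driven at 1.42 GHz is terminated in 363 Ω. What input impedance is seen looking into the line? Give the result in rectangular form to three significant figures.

λ = v/f = 0.67·c / 1.42 GHz = 0.142 m
βl = 2π·l/λ = 2π × 0.403 = 145°
tan(βl) = tan(145°) = -0.701
Z_in = Z_0·(Z_L + jZ_0·tanβl)/(Z_0 + jZ_L·tanβl)
     = 75·(363 − j52.6)/(75 − j254)

Z_in ≈ 43.3 + j94.2 Ω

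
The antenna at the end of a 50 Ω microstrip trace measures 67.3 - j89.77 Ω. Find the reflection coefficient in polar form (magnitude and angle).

Γ ≈ 0.619 ∠ -41.7°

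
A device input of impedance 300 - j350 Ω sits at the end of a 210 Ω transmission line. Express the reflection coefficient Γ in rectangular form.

Γ ≈ 0.44 − j0.384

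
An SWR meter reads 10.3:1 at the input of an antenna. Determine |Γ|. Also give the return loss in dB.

|Γ| ≈ 0.823; return loss ≈ 1.69 dB

|Γ| = (S − 1)/(S + 1) = (10.3 − 1)/(10.3 + 1) = 9.3/11.3
RL = −20·log₁₀|Γ| = −20·log₁₀(0.823)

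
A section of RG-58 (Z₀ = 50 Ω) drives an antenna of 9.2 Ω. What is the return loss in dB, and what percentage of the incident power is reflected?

Γ = (9.2 − 50)/(9.2 + 50) = -0.689
RL = −20·log₁₀(0.689) = 3.23 dB
P_refl/P_inc = |Γ|² = 0.475

RL ≈ 3.23 dB; 47.5% of incident power reflected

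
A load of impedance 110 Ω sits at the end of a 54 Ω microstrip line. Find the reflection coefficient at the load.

Γ = 0.341

Γ = (Z_L − Z_0)/(Z_L + Z_0) = (110 − 54)/(110 + 54) = 56/164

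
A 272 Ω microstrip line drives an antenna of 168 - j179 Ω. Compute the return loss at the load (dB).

Γ = (-104 − j179)/(440 − j179), |Γ| = 0.436
RL = −20·log₁₀|Γ| = −20·log₁₀(0.436)

RL ≈ 7.21 dB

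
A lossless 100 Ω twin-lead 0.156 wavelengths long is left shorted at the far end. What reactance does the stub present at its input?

βl = 2π × 0.156 = 56.2°
tan(βl) = 1.49
For a shorted stub, Z_in = jZ_0·tan(βl)

X_in ≈ 149 Ω (inductive)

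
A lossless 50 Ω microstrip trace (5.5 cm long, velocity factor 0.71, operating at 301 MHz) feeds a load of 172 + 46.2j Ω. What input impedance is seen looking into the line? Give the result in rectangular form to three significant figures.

Z_in ≈ 61.3 − j77 Ω

λ = v/f = 0.71·c / 301 MHz = 0.708 m
βl = 2π·l/λ = 2π × 0.0777 = 28°
tan(βl) = tan(28°) = 0.531
Z_in = Z_0·(Z_L + jZ_0·tanβl)/(Z_0 + jZ_L·tanβl)
     = 50·(172 + j72.8)/(25.5 + j91.4)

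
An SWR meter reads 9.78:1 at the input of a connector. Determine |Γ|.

|Γ| = (S − 1)/(S + 1) = (9.78 − 1)/(9.78 + 1) = 8.78/10.8

|Γ| ≈ 0.814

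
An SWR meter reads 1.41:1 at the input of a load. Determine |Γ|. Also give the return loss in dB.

|Γ| = (S − 1)/(S + 1) = (1.41 − 1)/(1.41 + 1) = 0.41/2.41
RL = −20·log₁₀|Γ| = −20·log₁₀(0.17)

|Γ| ≈ 0.17; return loss ≈ 15.4 dB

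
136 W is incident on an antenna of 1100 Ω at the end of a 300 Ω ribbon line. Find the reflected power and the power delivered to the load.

P_reflected ≈ 44.4 W; P_delivered ≈ 91.6 W

Γ = (1100 − 300)/(1100 + 300) = 0.571
|Γ|² = 0.327
P_refl = |Γ|²·P_inc = 44.4 W, P_del = (1 − |Γ|²)·P_inc = 91.6 W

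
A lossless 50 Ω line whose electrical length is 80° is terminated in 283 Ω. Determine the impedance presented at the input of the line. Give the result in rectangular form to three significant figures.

tan(βl) = tan(80°) = 5.67
Z_in = Z_0·(Z_L + jZ_0·tanβl)/(Z_0 + jZ_L·tanβl)
     = 50·(283 + j284)/(50 + j1600)

Z_in ≈ 9.1 − j8.53 Ω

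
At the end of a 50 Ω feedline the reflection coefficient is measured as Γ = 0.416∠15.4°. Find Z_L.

Z_L ≈ 111 + j29.8 Ω

Z_L = Z_0·(1 + Γ)/(1 − Γ) = 50·(1.4 + j0.11)/(0.599 − j0.11)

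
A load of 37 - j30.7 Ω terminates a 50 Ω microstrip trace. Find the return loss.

Γ = (-13 − j30.7)/(87 − j30.7), |Γ| = 0.361
RL = −20·log₁₀|Γ| = −20·log₁₀(0.361)

RL ≈ 8.84 dB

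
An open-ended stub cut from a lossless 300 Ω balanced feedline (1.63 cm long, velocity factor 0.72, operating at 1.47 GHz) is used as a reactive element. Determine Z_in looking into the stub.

Z_in ≈ −j358 Ω

λ = v/f = 0.72·c / 1.47 GHz = 0.147 m
βl = 2π·l/λ = 2π × 0.111 = 39.9°
tan(βl) = 0.837
For an open-ended stub, Z_in = −jZ_0·cot(βl) = −jZ_0/tan(βl)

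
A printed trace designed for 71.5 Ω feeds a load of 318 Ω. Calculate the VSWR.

VSWR ≈ 4.45

Γ = (318 − 71.5)/(318 + 71.5) = 0.633
VSWR = (1 + 0.633)/(1 − 0.633)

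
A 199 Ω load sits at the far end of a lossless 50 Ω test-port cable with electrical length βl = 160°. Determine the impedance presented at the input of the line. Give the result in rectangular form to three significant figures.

tan(βl) = tan(160°) = -0.364
Z_in = Z_0·(Z_L + jZ_0·tanβl)/(Z_0 + jZ_L·tanβl)
     = 50·(199 − j18.2)/(50 − j72.4)

Z_in ≈ 72.7 + j87.2 Ω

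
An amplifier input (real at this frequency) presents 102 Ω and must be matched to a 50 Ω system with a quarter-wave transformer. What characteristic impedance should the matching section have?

Z_qwt ≈ 71.4 Ω

Z_qwt = √(Z_0·R_L) = √(50 × 102) = √5100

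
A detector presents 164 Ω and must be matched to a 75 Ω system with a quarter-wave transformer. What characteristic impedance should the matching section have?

Z_qwt = √(Z_0·R_L) = √(75 × 164) = √12300

Z_qwt ≈ 111 Ω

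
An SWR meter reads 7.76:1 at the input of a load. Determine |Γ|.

|Γ| ≈ 0.772

|Γ| = (S − 1)/(S + 1) = (7.76 − 1)/(7.76 + 1) = 6.76/8.76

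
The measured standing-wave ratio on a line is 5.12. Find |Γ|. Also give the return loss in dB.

|Γ| ≈ 0.673; return loss ≈ 3.44 dB

|Γ| = (S − 1)/(S + 1) = (5.12 − 1)/(5.12 + 1) = 4.12/6.12
RL = −20·log₁₀|Γ| = −20·log₁₀(0.673)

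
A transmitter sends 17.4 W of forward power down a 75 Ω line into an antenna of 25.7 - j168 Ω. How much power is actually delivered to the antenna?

P_delivered ≈ 3.5 W

|Γ| = |(-49.3 − j168)/(100.7 − j168)| = 0.894
|Γ|² = 0.799
P_refl = |Γ|²·P_inc = 13.9 W, P_del = (1 − |Γ|²)·P_inc = 3.5 W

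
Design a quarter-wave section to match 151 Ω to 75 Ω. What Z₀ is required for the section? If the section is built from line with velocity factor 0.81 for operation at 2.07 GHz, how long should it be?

Z_qwt ≈ 106 Ω; length ≈ 2.93 cm

Z_qwt = √(Z_0·R_L) = √(75 × 151) = √11320
λ = 0.81·c/f = 0.117 m, so l = λ/4 = 0.0293 m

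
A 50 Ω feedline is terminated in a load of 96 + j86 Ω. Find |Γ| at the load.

Γ = (Z_L − Z_0)/(Z_L + Z_0) = (46 + j86)/(146 + j86)
|Γ| = 97.5/169

|Γ| ≈ 0.576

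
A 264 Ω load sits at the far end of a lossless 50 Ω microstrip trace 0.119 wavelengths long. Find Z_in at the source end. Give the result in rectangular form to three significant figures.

Z_in ≈ 19.7 − j49.9 Ω

βl = 2π × 0.119 = 42.8°
tan(βl) = tan(42.8°) = 0.927
Z_in = Z_0·(Z_L + jZ_0·tanβl)/(Z_0 + jZ_L·tanβl)
     = 50·(264 + j46.4)/(50 + j245)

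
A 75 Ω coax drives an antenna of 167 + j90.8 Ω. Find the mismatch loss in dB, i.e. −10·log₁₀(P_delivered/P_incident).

Γ = (92 + j90.8)/(242 + j90.8), |Γ| = 0.5
|Γ|² = 0.25, so P_del/P_inc = 1 − |Γ|² = 0.75
ML = −10·log₁₀(1 − |Γ|²)

mismatch loss ≈ 1.25 dB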